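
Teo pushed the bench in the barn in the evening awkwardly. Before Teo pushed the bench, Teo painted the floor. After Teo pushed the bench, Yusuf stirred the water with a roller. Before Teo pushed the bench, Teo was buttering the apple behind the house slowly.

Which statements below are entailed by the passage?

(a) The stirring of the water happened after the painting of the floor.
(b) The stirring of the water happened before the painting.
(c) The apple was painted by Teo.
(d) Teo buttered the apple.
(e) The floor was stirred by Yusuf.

(a)

(a) Entailed — the narrative places the painting before the stirring.
(b) Not entailed — the narrative places the painting before the stirring, not after.
(c) Not entailed — Teo painted the floor, not the apple; the apple belongs to the buttering event.
(d) Not entailed — 'was buttering' is progressive on an accomplishment; it does not entail the completed 'buttered'.
(e) Not entailed — Yusuf stirred the water, not the floor; the floor belongs to the painting event.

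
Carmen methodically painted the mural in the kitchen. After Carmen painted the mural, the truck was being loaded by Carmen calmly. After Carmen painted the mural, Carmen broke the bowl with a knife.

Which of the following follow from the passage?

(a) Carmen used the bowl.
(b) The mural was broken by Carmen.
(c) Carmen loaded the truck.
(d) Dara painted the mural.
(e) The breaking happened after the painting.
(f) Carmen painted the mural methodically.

(e), (f)

(a) Not entailed — the bowl is the patient, not an instrument — Carmen used a knife.
(b) Not entailed — Carmen broke the bowl, not the mural; the mural belongs to the painting event.
(c) Not entailed — 'was loading' is progressive on an accomplishment; it does not entail the completed 'loaded'.
(d) Not entailed — the passage has Carmen painting the mural, not Dara.
(e) Entailed — the narrative places the painting before the breaking.
(f) Entailed — the original entails any weakening of itself; this just drops 'in the kitchen'.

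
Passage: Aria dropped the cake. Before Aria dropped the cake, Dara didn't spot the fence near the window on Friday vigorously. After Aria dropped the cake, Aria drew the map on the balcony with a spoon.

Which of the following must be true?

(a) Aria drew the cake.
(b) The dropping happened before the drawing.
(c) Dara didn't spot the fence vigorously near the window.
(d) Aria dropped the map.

(a) Not entailed — Aria drew the map, not the cake; the cake belongs to the dropping event.
(b) Entailed — the narrative places the dropping before the drawing.
(c) Not entailed — dropping 'on Friday' under negation is not valid — the original leaves open that Dara spotted the fence some other way.
(d) Not entailed — Aria dropped the cake, not the map; the map belongs to the drawing event.

(b)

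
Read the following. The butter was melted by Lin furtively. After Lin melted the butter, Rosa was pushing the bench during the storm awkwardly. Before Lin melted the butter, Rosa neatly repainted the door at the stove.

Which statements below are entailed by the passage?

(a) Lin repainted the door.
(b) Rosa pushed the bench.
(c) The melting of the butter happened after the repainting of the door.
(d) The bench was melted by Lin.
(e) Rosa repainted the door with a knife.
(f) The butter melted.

(b), (c), (f)

(a) Not entailed — the passage has Rosa repainting the door, not Lin.
(b) Entailed — 'push' is an activity; 'was pushing' entails that some pushing happened, so 'pushed' holds.
(c) Entailed — the narrative places the repainting before the melting.
(d) Not entailed — Lin melted the butter, not the bench; the bench belongs to the pushing event.
(e) Not entailed — 'with a knife' adds information not in the original event.
(f) Entailed — 'Lin melted the butter' is causative; it entails the inchoative 'the butter melted'.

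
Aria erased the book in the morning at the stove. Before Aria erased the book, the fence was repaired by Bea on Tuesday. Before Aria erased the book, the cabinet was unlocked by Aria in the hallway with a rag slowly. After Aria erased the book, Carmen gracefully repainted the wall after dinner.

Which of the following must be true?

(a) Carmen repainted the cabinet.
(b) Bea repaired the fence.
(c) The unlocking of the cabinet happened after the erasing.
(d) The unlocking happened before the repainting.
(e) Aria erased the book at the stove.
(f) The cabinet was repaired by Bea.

(a) Not entailed — Carmen repainted the wall, not the cabinet; the cabinet belongs to the unlocking event.
(b) Entailed — every conjunct here is already in the original repairing event.
(c) Not entailed — the narrative places the unlocking before the erasing, not after.
(d) Entailed — the narrative places the unlocking before the repainting.
(e) Entailed — this follows by dropping conjuncts from the erasing event's description.
(f) Not entailed — Bea repaired the fence, not the cabinet; the cabinet belongs to the unlocking event.

(b), (d), (e)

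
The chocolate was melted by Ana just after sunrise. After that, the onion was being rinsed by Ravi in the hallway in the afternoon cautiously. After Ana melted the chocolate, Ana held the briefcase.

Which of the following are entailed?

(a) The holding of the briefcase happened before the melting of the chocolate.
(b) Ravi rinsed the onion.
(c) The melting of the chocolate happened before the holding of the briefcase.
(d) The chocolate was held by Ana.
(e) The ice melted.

(b), (c)

(a) Not entailed — the narrative places the melting before the holding, not after.
(b) Entailed — 'rinse' is an activity; 'was rinsing' entails that some rinsing happened, so 'rinsed' holds.
(c) Entailed — the narrative places the melting before the holding.
(d) Not entailed — Ana held the briefcase, not the chocolate; the chocolate belongs to the melting event.
(e) Not entailed — the chocolate is what melted, not the ice.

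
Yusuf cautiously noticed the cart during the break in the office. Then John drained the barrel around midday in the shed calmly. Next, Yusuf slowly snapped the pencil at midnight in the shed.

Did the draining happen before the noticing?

no

The narrative orders the noticing before the draining.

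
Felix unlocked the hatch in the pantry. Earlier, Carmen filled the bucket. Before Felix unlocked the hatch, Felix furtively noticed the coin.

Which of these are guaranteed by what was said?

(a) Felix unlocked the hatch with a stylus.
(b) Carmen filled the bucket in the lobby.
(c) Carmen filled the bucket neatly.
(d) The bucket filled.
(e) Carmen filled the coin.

(a) Not entailed — 'with a stylus' adds information not in the original event.
(b) Not entailed — 'in the lobby' adds information not in the original event.
(c) Not entailed — 'neatly' adds information not in the original event.
(d) Entailed — 'Carmen filled the bucket' is causative; it entails the inchoative 'the bucket filled'.
(e) Not entailed — Carmen filled the bucket, not the coin; the coin belongs to the noticing event.

(d)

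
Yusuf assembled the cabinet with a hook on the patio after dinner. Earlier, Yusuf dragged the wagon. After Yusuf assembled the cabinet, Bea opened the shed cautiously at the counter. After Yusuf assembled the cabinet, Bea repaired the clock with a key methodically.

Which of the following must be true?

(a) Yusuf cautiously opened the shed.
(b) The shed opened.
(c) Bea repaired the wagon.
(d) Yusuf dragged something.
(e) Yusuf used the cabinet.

(b), (d)

(a) Not entailed — the passage has Bea opening the shed, not Yusuf.
(b) Entailed — 'Bea opened the shed' is causative; it entails the inchoative 'the shed opened'.
(c) Not entailed — Bea repaired the clock, not the wagon; the wagon belongs to the dragging event.
(d) Entailed — generalizing the patient leaves a sub-description the original still satisfies.
(e) Not entailed — the cabinet is the patient, not an instrument — Yusuf used a hook.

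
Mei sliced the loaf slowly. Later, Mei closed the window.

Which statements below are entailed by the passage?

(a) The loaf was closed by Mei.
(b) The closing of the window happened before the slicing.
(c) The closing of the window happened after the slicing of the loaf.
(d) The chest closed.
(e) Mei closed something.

(a) Not entailed — Mei closed the window, not the loaf; the loaf belongs to the slicing event.
(b) Not entailed — the narrative places the slicing before the closing, not after.
(c) Entailed — the narrative places the slicing before the closing.
(d) Not entailed — the window is what closed, not the chest.
(e) Entailed — every conjunct here is already in the original closing event.

(c), (e)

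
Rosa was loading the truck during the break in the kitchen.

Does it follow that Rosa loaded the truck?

no

'was loading' is progressive; for an accomplishment like 'load the truck', it doesn't entail completion.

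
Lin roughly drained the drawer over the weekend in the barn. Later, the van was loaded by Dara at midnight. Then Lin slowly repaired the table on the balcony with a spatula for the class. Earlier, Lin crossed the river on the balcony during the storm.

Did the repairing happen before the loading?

no

The narrative orders the loading before the repairing.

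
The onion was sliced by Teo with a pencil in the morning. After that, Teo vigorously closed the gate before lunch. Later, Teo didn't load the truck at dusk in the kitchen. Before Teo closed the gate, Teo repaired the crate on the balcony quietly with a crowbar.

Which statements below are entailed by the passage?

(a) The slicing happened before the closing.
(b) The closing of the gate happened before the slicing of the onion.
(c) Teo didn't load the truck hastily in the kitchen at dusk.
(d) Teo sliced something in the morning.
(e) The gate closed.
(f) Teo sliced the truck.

(a), (c), (d), (e)

(a) Entailed — the narrative places the slicing before the closing.
(b) Not entailed — the narrative places the slicing before the closing, not after.
(c) Entailed — under negation, adding a further restriction is entailed: if no such loading event occurred, none occurred hastily either.
(d) Entailed — dropping 'with a pencil' and generalizing the patient leaves a sub-description the original still satisfies.
(e) Entailed — 'Teo closed the gate' is causative; it entails the inchoative 'the gate closed'.
(f) Not entailed — Teo sliced the onion, not the truck; the truck belongs to the loading event.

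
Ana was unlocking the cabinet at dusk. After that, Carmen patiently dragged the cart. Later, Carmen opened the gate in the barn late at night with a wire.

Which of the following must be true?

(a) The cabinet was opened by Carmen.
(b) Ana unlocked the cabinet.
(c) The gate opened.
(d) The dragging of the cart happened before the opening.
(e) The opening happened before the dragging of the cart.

(c), (d)

(a) Not entailed — Carmen opened the gate, not the cabinet; the cabinet belongs to the unlocking event.
(b) Not entailed — 'was unlocking' is progressive on an accomplishment; it does not entail the completed 'unlocked'.
(c) Entailed — 'Carmen opened the gate' is causative; it entails the inchoative 'the gate opened'.
(d) Entailed — the narrative places the dragging before the opening.
(e) Not entailed — the narrative places the dragging before the opening, not after.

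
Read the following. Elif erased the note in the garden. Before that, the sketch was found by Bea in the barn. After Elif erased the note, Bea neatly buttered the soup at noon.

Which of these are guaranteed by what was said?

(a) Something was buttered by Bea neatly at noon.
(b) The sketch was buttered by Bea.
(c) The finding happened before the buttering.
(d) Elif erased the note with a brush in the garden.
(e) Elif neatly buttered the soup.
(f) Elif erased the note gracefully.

(a) Entailed — this follows by dropping conjuncts from the buttering event's description.
(b) Not entailed — Bea buttered the soup, not the sketch; the sketch belongs to the finding event.
(c) Entailed — the narrative places the finding before the buttering.
(d) Not entailed — 'with a brush' adds information not in the original event.
(e) Not entailed — the passage has Bea buttering the soup, not Elif.
(f) Not entailed — 'gracefully' adds information not in the original event.

(a), (c)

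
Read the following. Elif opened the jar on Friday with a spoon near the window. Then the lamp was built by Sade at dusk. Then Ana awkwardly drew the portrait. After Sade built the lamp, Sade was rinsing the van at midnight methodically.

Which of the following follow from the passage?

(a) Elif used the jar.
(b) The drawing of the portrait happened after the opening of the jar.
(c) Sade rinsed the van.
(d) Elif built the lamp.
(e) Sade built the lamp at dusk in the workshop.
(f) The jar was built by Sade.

(b), (c)

(a) Not entailed — the jar is the patient, not an instrument — Elif used a spoon.
(b) Entailed — the narrative places the opening before the drawing.
(c) Entailed — 'rinse' is an activity; 'was rinsing' entails that some rinsing happened, so 'rinsed' holds.
(d) Not entailed — the passage has Sade building the lamp, not Elif.
(e) Not entailed — 'in the workshop' adds information not in the original event.
(f) Not entailed — Sade built the lamp, not the jar; the jar belongs to the opening event.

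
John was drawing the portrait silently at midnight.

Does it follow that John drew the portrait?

'was drawing' is progressive; for an accomplishment like 'draw the portrait', it doesn't entail completion.

no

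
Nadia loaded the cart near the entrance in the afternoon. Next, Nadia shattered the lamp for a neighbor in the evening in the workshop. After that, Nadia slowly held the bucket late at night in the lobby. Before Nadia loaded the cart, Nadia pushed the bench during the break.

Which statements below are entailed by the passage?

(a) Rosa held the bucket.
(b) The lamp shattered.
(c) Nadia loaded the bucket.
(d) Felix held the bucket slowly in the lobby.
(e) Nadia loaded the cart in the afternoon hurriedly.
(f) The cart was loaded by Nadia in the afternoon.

(a) Not entailed — the passage has Nadia holding the bucket, not Rosa.
(b) Entailed — 'Nadia shattered the lamp' is causative; it entails the inchoative 'the lamp shattered'.
(c) Not entailed — Nadia loaded the cart, not the bucket; the bucket belongs to the holding event.
(d) Not entailed — the passage has Nadia holding the bucket, not Felix.
(e) Not entailed — 'hurriedly' adds information not in the original event.
(f) Entailed — every conjunct here is already in the original loading event.

(b), (f)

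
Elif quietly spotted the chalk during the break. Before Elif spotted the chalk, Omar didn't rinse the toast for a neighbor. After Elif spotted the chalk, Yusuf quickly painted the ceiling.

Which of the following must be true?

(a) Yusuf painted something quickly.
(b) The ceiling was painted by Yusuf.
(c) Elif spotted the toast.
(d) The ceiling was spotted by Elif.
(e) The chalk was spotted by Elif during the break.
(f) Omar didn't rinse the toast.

(a), (b), (e)

(a) Entailed — this follows by dropping conjuncts from the painting event's description.
(b) Entailed — dropping 'quickly' leaves a sub-description the original still satisfies.
(c) Not entailed — Elif spotted the chalk, not the toast; the toast belongs to the rinsing event.
(d) Not entailed — Elif spotted the chalk, not the ceiling; the ceiling belongs to the painting event.
(e) Entailed — every conjunct here is already in the original spotting event.
(f) Not entailed — dropping 'for a neighbor' under negation is not valid — the original leaves open that Omar rinsed the toast some other way.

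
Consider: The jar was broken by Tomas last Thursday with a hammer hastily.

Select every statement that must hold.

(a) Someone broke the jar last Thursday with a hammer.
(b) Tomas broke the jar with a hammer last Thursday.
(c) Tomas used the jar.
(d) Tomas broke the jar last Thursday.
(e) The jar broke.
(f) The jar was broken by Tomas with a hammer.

(a) Entailed — the original entails any weakening of itself; this just drops 'hastily' and generalizes the agent.
(b) Entailed — this follows by dropping conjuncts from the breaking event's description.
(c) Not entailed — the jar is the patient, not an instrument — Tomas used a hammer.
(d) Entailed — this follows by dropping conjuncts from the breaking event's description.
(e) Entailed — 'Tomas broke the jar' is causative; it entails the inchoative 'the jar broke'.
(f) Entailed — every conjunct here is already in the original breaking event.

(a), (b), (d), (e), (f)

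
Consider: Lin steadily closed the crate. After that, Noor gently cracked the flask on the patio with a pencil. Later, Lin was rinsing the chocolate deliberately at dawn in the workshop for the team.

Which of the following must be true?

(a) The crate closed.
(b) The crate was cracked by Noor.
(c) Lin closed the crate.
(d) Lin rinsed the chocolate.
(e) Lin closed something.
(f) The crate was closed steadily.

(a), (c), (d), (e), (f)

(a) Entailed — 'Lin closed the crate' is causative; it entails the inchoative 'the crate closed'.
(b) Not entailed — Noor cracked the flask, not the crate; the crate belongs to the closing event.
(c) Entailed — the original entails any weakening of itself; this just drops 'steadily'.
(d) Entailed — 'rinse' is an activity; 'was rinsing' entails that some rinsing happened, so 'rinsed' holds.
(e) Entailed — this follows by dropping conjuncts from the closing event's description.
(f) Entailed — this follows by dropping conjuncts from the closing event's description.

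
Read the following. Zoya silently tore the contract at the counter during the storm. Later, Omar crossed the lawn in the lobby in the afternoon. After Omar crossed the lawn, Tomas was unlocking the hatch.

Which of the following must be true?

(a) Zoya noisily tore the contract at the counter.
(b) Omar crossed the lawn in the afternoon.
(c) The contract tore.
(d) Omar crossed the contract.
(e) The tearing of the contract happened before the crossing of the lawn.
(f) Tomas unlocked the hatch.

(b), (c), (e)

(a) Not entailed — 'noisily' adds a manner not in (and inconsistent with) the original.
(b) Entailed — dropping 'in the lobby' leaves a sub-description the original still satisfies.
(c) Entailed — 'Zoya tore the contract' is causative; it entails the inchoative 'the contract tore'.
(d) Not entailed — Omar crossed the lawn, not the contract; the contract belongs to the tearing event.
(e) Entailed — the narrative places the tearing before the crossing.
(f) Not entailed — 'was unlocking' is progressive on an accomplishment; it does not entail the completed 'unlocked'.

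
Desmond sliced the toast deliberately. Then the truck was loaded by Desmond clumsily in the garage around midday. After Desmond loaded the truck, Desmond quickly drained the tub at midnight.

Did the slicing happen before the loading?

The narrative orders the slicing before the loading.

yes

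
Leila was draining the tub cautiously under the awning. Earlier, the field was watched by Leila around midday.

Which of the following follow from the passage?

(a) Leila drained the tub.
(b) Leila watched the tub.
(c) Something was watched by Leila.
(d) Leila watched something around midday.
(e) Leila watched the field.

(a) Not entailed — 'was draining' is progressive on an accomplishment; it does not entail the completed 'drained'.
(b) Not entailed — Leila watched the field, not the tub; the tub belongs to the draining event.
(c) Entailed — dropping 'around midday' and generalizing the patient leaves a sub-description the original still satisfies.
(d) Entailed — the original entails any weakening of itself; this just generalizes the patient.
(e) Entailed — every conjunct here is already in the original watching event.

(c), (d), (e)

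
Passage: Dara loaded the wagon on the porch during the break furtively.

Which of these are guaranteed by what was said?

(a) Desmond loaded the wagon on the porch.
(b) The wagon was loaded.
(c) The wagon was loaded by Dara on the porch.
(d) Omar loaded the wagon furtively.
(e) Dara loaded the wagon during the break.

(a) Not entailed — the passage has Dara loading the wagon, not Desmond.
(b) Entailed — every conjunct here is already in the original loading event.
(c) Entailed — dropping 'furtively', 'during the break' leaves a sub-description the original still satisfies.
(d) Not entailed — the passage has Dara loading the wagon, not Omar.
(e) Entailed — the original entails any weakening of itself; this just drops 'on the porch', 'furtively'.

(b), (c), (e)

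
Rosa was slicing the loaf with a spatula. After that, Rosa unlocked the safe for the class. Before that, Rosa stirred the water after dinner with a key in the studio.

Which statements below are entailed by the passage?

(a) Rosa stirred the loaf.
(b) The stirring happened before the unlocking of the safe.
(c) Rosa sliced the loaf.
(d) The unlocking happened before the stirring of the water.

(b)

(a) Not entailed — Rosa stirred the water, not the loaf; the loaf belongs to the slicing event.
(b) Entailed — the narrative places the stirring before the unlocking.
(c) Not entailed — 'was slicing' is progressive on an accomplishment; it does not entail the completed 'sliced'.
(d) Not entailed — the narrative places the stirring before the unlocking, not after.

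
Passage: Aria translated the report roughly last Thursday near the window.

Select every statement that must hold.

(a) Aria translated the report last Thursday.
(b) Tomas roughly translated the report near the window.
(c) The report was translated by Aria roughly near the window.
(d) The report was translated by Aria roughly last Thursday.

(a) Entailed — the original entails any weakening of itself; this just drops 'roughly', 'near the window'.
(b) Not entailed — the passage has Aria translating the report, not Tomas.
(c) Entailed — this follows by dropping conjuncts from the translating event's description.
(d) Entailed — dropping 'near the window' leaves a sub-description the original still satisfies.

(a), (c), (d)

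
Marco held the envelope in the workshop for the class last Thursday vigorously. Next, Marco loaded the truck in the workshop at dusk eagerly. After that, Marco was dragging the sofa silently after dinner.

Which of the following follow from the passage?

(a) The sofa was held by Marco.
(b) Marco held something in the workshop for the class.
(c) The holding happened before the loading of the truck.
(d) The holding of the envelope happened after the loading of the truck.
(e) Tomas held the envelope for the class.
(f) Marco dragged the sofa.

(a) Not entailed — Marco held the envelope, not the sofa; the sofa belongs to the dragging event.
(b) Entailed — the original entails any weakening of itself; this just drops 'vigorously', 'last Thursday' and generalizes the patient.
(c) Entailed — the narrative places the holding before the loading.
(d) Not entailed — the narrative places the holding before the loading, not after.
(e) Not entailed — the passage has Marco holding the envelope, not Tomas.
(f) Entailed — 'drag' is an activity; 'was dragging' entails that some dragging happened, so 'dragged' holds.

(b), (c), (f)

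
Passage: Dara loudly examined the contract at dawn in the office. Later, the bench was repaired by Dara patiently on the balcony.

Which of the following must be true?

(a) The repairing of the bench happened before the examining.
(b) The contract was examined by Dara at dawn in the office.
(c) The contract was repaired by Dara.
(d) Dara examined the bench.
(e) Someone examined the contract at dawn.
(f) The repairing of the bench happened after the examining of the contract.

(b), (e), (f)

(a) Not entailed — the narrative places the examining before the repairing, not after.
(b) Entailed — this follows by dropping conjuncts from the examining event's description.
(c) Not entailed — Dara repaired the bench, not the contract; the contract belongs to the examining event.
(d) Not entailed — Dara examined the contract, not the bench; the bench belongs to the repairing event.
(e) Entailed — this follows by dropping conjuncts from the examining event's description.
(f) Entailed — the narrative places the examining before the repairing.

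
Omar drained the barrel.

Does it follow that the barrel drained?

'Omar drained the barrel' is the causative; it entails the inchoative 'the barrel drained'.

yes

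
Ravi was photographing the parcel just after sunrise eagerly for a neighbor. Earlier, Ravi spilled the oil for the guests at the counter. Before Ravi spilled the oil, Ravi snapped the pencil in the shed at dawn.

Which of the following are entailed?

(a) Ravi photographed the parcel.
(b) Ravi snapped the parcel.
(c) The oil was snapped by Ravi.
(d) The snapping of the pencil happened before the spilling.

(a) Not entailed — 'was photographing' is progressive on an accomplishment; it does not entail the completed 'photographed'.
(b) Not entailed — Ravi snapped the pencil, not the parcel; the parcel belongs to the photographing event.
(c) Not entailed — Ravi snapped the pencil, not the oil; the oil belongs to the spilling event.
(d) Entailed — the narrative places the snapping before the spilling.

(d)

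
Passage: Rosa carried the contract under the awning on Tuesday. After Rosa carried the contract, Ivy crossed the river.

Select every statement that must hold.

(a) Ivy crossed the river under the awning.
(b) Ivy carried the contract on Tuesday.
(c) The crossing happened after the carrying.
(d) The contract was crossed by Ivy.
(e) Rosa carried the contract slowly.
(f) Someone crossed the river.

(c), (f)

(a) Not entailed — 'under the awning' adds information not in the original event.
(b) Not entailed — the passage has Rosa carrying the contract, not Ivy.
(c) Entailed — the narrative places the carrying before the crossing.
(d) Not entailed — Ivy crossed the river, not the contract; the contract belongs to the carrying event.
(e) Not entailed — 'slowly' adds information not in the original event.
(f) Entailed — this follows by dropping conjuncts from the crossing event's description.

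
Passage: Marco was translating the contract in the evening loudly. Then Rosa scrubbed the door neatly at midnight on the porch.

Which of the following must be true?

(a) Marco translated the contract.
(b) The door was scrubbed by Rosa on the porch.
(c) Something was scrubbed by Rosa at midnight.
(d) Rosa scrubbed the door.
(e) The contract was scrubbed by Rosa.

(a) Not entailed — 'was translating' is progressive on an accomplishment; it does not entail the completed 'translated'.
(b) Entailed — this follows by dropping conjuncts from the scrubbing event's description.
(c) Entailed — every conjunct here is already in the original scrubbing event.
(d) Entailed — the original entails any weakening of itself; this just drops 'at midnight', 'neatly', 'on the porch'.
(e) Not entailed — Rosa scrubbed the door, not the contract; the contract belongs to the translating event.

(b), (c), (d)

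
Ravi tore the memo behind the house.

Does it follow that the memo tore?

yes

'Ravi tore the memo' is the causative; it entails the inchoative 'the memo tore'.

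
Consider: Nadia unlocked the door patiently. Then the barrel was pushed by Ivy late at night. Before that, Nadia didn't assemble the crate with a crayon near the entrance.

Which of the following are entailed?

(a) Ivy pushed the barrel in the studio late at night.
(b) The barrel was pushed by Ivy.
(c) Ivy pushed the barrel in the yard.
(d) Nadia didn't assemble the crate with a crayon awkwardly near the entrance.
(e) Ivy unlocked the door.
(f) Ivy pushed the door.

(a) Not entailed — 'in the studio' adds information not in the original event.
(b) Entailed — every conjunct here is already in the original pushing event.
(c) Not entailed — 'in the yard' adds information not in the original event.
(d) Entailed — under negation, adding a further restriction is entailed: if no such assembling event occurred, none occurred awkwardly either.
(e) Not entailed — the passage has Nadia unlocking the door, not Ivy.
(f) Not entailed — Ivy pushed the barrel, not the door; the door belongs to the unlocking event.

(b), (d)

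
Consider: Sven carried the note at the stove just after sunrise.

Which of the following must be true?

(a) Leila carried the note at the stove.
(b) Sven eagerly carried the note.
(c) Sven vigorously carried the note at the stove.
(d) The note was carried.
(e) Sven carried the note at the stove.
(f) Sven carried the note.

(d), (e), (f)

(a) Not entailed — the passage has Sven carrying the note, not Leila.
(b) Not entailed — 'eagerly' adds information not in the original event.
(c) Not entailed — 'vigorously' adds information not in the original event.
(d) Entailed — every conjunct here is already in the original carrying event.
(e) Entailed — this follows by dropping conjuncts from the carrying event's description.
(f) Entailed — every conjunct here is already in the original carrying event.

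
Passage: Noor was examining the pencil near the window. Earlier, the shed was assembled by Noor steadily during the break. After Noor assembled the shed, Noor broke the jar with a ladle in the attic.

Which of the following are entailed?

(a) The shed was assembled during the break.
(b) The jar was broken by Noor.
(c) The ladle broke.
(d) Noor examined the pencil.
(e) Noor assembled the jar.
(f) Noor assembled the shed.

(a), (b), (d), (f)

(a) Entailed — dropping 'steadily' and generalizing the agent leaves a sub-description the original still satisfies.
(b) Entailed — this follows by dropping conjuncts from the breaking event's description.
(c) Not entailed — the jar is what broke, not the ladle.
(d) Entailed — 'examine' is an activity; 'was examining' entails that some examining happened, so 'examined' holds.
(e) Not entailed — Noor assembled the shed, not the jar; the jar belongs to the breaking event.
(f) Entailed — this follows by dropping conjuncts from the assembling event's description.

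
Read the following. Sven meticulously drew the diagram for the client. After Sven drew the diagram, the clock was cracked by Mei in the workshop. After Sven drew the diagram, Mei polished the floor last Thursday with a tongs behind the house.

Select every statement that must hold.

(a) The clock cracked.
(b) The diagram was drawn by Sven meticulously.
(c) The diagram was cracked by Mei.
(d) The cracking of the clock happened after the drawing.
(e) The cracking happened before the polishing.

(a) Entailed — 'Mei cracked the clock' is causative; it entails the inchoative 'the clock cracked'.
(b) Entailed — this follows by dropping conjuncts from the drawing event's description.
(c) Not entailed — Mei cracked the clock, not the diagram; the diagram belongs to the drawing event.
(d) Entailed — the narrative places the drawing before the cracking.
(e) Not entailed — the narrative doesn't order the cracking relative to the polishing.

(a), (b), (d)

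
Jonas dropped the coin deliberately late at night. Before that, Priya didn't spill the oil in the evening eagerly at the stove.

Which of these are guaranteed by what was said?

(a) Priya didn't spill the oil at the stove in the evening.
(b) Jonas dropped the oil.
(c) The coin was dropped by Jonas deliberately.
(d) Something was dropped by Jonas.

(a) Not entailed — dropping 'eagerly' under negation is not valid — the original leaves open that Priya spilled the oil some other way.
(b) Not entailed — Jonas dropped the coin, not the oil; the oil belongs to the spilling event.
(c) Entailed — this follows by dropping conjuncts from the dropping event's description.
(d) Entailed — the original entails any weakening of itself; this just drops 'late at night', 'deliberately' and generalizes the patient.

(c), (d)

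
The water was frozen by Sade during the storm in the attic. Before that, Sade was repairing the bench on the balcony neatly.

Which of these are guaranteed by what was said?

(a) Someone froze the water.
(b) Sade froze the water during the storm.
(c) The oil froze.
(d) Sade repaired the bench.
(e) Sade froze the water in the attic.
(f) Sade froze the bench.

(a), (b), (e)

(a) Entailed — dropping 'in the attic', 'during the storm' and generalizing the agent leaves a sub-description the original still satisfies.
(b) Entailed — every conjunct here is already in the original freezing event.
(c) Not entailed — the water is what froze, not the oil.
(d) Not entailed — 'was repairing' is progressive on an accomplishment; it does not entail the completed 'repaired'.
(e) Entailed — the original entails any weakening of itself; this just drops 'during the storm'.
(f) Not entailed — Sade froze the water, not the bench; the bench belongs to the repairing event.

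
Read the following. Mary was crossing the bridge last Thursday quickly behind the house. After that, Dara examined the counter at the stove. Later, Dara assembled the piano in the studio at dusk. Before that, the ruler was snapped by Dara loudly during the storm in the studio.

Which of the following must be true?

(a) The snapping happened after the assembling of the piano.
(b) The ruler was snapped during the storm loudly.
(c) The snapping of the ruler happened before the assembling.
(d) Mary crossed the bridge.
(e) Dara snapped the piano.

(b), (c)

(a) Not entailed — the narrative places the snapping before the assembling, not after.
(b) Entailed — dropping 'in the studio' and generalizing the agent leaves a sub-description the original still satisfies.
(c) Entailed — the narrative places the snapping before the assembling.
(d) Not entailed — 'was crossing' is progressive on an accomplishment; it does not entail the completed 'crossed'.
(e) Not entailed — Dara snapped the ruler, not the piano; the piano belongs to the assembling event.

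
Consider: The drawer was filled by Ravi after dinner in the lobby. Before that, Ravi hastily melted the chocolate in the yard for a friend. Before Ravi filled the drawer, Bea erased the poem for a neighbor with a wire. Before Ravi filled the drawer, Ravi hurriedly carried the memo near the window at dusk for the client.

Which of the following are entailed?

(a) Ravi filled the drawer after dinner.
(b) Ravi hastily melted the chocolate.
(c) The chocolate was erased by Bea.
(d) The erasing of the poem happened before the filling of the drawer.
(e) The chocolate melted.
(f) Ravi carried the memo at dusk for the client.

(a) Entailed — dropping 'in the lobby' leaves a sub-description the original still satisfies.
(b) Entailed — this follows by dropping conjuncts from the melting event's description.
(c) Not entailed — Bea erased the poem, not the chocolate; the chocolate belongs to the melting event.
(d) Entailed — the narrative places the erasing before the filling.
(e) Entailed — 'Ravi melted the chocolate' is causative; it entails the inchoative 'the chocolate melted'.
(f) Entailed — every conjunct here is already in the original carrying event.

(a), (b), (d), (e), (f)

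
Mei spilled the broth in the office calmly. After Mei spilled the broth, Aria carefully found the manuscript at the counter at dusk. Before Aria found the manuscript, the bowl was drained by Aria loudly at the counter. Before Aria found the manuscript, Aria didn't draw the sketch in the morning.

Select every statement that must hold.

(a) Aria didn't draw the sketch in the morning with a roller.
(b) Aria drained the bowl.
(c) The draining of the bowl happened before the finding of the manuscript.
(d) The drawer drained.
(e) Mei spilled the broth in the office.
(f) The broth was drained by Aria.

(a), (b), (c), (e)

(a) Entailed — under negation, adding a further restriction is entailed: if no such drawing event occurred, none occurred with a roller either.
(b) Entailed — every conjunct here is already in the original draining event.
(c) Entailed — the narrative places the draining before the finding.
(d) Not entailed — the bowl is what drained, not the drawer.
(e) Entailed — dropping 'calmly' leaves a sub-description the original still satisfies.
(f) Not entailed — Aria drained the bowl, not the broth; the broth belongs to the spilling event.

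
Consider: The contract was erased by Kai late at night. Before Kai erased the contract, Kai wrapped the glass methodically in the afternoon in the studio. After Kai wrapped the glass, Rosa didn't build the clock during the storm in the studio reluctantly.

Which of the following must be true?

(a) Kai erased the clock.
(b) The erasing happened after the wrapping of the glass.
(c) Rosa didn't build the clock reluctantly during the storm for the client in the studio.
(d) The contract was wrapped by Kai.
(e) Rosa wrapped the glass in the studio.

(a) Not entailed — Kai erased the contract, not the clock; the clock belongs to the building event.
(b) Entailed — the narrative places the wrapping before the erasing.
(c) Entailed — under negation, adding a further restriction is entailed: if no such building event occurred, none occurred for the client either.
(d) Not entailed — Kai wrapped the glass, not the contract; the contract belongs to the erasing event.
(e) Not entailed — the passage has Kai wrapping the glass, not Rosa.

(b), (c)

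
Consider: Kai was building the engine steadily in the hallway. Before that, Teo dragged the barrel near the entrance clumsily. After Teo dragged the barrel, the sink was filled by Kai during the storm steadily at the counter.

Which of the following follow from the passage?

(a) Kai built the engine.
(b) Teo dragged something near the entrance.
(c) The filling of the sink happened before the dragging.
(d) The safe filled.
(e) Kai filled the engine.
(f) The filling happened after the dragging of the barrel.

(a) Not entailed — 'was building' is progressive on an accomplishment; it does not entail the completed 'built'.
(b) Entailed — dropping 'clumsily' and generalizing the patient leaves a sub-description the original still satisfies.
(c) Not entailed — the narrative places the dragging before the filling, not after.
(d) Not entailed — the sink is what filled, not the safe.
(e) Not entailed — Kai filled the sink, not the engine; the engine belongs to the building event.
(f) Entailed — the narrative places the dragging before the filling.

(b), (f)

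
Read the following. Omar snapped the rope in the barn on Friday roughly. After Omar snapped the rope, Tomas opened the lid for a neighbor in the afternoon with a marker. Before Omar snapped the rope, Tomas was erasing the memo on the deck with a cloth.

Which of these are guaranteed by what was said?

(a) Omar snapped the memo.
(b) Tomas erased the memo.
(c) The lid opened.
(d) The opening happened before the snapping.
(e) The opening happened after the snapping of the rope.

(c), (e)

(a) Not entailed — Omar snapped the rope, not the memo; the memo belongs to the erasing event.
(b) Not entailed — 'was erasing' is progressive on an accomplishment; it does not entail the completed 'erased'.
(c) Entailed — 'Tomas opened the lid' is causative; it entails the inchoative 'the lid opened'.
(d) Not entailed — the narrative places the snapping before the opening, not after.
(e) Entailed — the narrative places the snapping before the opening.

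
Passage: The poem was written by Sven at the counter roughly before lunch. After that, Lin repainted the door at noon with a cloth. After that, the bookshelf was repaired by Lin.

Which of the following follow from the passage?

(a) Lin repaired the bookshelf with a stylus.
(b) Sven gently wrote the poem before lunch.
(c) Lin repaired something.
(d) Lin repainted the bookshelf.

(c)

(a) Not entailed — 'with a stylus' adds information not in the original event.
(b) Not entailed — 'gently' adds a manner not in (and inconsistent with) the original.
(c) Entailed — every conjunct here is already in the original repairing event.
(d) Not entailed — Lin repainted the door, not the bookshelf; the bookshelf belongs to the repairing event.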